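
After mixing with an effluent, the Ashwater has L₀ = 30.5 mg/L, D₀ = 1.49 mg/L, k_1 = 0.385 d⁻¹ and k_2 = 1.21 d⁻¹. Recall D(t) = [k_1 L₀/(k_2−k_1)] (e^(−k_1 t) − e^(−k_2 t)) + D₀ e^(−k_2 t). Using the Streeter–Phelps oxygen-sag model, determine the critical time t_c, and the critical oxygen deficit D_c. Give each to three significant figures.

At the critical point dD/dt = 0, so k_1 L₀ e^(−k_1 t) = k_2 D. Substituting D(t) from the Streeter–Phelps equation and solving for t gives
t_c = ln[(k_2/k_1)(1 − D₀(k_2−k_1)/(k_1 L₀))] / (k_2−k_1).
Here k_2−k_1 = 0.8250 d⁻¹ and 1 − D₀(k_2−k_1)/(k_1 L₀) = 1 − 1.49×0.8250/(0.385×30.5) = 0.8953, so
t_c = ln(3.143 × 0.8953) / 0.8250 = 1.035 / 0.8250 = 1.254 d.
D_c = (k_1/k_2) L₀ e^(−k_1 t_c) = (0.385/1.21) × 30.5 × e^(−0.385×1.254) = 0.3182 × 30.5 × 0.6171 = 5.988 mg/L.

t_c ≈ 1.25 d; D_c ≈ 5.99 mg/L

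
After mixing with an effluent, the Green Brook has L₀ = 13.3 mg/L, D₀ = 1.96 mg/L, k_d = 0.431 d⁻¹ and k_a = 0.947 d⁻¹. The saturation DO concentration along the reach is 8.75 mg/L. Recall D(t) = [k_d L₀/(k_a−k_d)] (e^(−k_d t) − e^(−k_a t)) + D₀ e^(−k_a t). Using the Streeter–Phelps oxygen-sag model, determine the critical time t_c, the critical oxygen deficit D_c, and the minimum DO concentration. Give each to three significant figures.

t_c ≈ 1.15 d; D_c ≈ 3.69 mg/L; min DO ≈ 5.06 mg/L

At the critical point dD/dt = 0, so k_d L₀ e^(−k_d t) = k_a D. Substituting D(t) from the Streeter–Phelps equation and solving for t gives
t_c = ln[(k_a/k_d)(1 − D₀(k_a−k_d)/(k_d L₀))] / (k_a−k_d).
Here k_a−k_d = 0.5160 d⁻¹ and 1 − D₀(k_a−k_d)/(k_d L₀) = 1 − 1.96×0.5160/(0.431×13.3) = 0.8236, so
t_c = ln(2.197 × 0.8236) / 0.5160 = 0.5931 / 0.5160 = 1.149 d.
D_c = (k_d/k_a) L₀ e^(−k_d t_c) = (0.431/0.947) × 13.3 × e^(−0.431×1.149) = 0.4551 × 13.3 × 0.6093 = 3.688 mg/L.
Minimum DO = C_s − D_c = 8.75 − 3.688 = 5.062 mg/L.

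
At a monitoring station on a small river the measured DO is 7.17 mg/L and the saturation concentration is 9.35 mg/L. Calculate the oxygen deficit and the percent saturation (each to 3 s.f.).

D = C_s − C = 9.35 − 7.17 = 2.18 mg/L.
% saturation = 7.17/9.35 × 100 = 76.7 %.

D ≈ 2.18 mg/L; 76.7 % saturation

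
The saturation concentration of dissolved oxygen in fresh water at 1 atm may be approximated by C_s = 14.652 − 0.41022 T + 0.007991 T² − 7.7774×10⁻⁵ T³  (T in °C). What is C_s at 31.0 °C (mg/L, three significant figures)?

C_s = 14.652 − 0.41022×31.0 + 0.007991×31.0² − 7.7774×10⁻⁵×31.0³ = 7.298 mg/L.

C_s ≈ 7.30 mg/L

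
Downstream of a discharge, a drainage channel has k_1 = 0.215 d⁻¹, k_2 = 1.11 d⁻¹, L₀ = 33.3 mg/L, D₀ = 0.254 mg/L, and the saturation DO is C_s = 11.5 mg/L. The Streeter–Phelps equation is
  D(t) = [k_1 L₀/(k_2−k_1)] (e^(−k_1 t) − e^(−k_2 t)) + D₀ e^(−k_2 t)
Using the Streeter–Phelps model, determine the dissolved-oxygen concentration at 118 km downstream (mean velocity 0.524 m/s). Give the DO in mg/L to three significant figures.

Travel time t = x/v = 118 km / (0.524 m/s) = 118000 m / 0.524 m/s = 225200 s = 2.606 d.
k_1 L₀/(k_2−k_1) = 0.215×33.3/(1.11−0.215) = 7.159/0.8950 = 7.999 mg/L.
e^(−k_1 t) = e^(−0.215×2.606) = 0.5710; e^(−k_2 t) = e^(−1.11×2.606) = 0.05541.
D = 7.999 × (0.5710 − 0.05541) + 0.254 × 0.05541 = 4.124 + 0.01407 = 4.139 mg/L.
DO = C_s − D = 11.5 − 4.139 = 7.361 mg/L.

DO ≈ 7.36 mg/L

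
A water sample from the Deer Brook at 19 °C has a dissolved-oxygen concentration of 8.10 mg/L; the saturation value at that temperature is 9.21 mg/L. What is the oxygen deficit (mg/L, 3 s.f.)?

D ≈ 1.11 mg/L

D = C_s − C = 9.21 − 8.10 = 1.11 mg/L.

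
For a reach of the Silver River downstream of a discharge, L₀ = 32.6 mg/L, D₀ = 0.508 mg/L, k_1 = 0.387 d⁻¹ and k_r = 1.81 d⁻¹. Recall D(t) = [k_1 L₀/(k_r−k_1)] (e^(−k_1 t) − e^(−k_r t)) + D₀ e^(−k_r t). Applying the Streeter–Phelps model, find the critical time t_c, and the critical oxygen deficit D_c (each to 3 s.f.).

With k_r/k_1 = 4.677 and 1 − D₀(k_r−k_1)/(k_1 L₀) = 0.9427,
t_c = ln(4.677 × 0.9427) / (1.81 − 0.387) = ln(4.409) / 1.423 = 1.484/1.423 = 1.043 d.
D_c = (k_1/k_r) L₀ e^(−k_1 t_c) = (0.387/1.81) × 32.6 × e^(−0.387×1.043) = 0.2138 × 32.6 × 0.6680 = 4.656 mg/L.

t_c ≈ 1.04 d; D_c ≈ 4.66 mg/L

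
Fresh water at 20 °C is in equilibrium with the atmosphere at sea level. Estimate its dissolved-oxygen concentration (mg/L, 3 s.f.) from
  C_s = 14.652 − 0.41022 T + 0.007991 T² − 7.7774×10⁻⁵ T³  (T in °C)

C_s = 14.652 − 0.41022×20 + 0.007991×20² − 7.7774×10⁻⁵×20³ = 9.022 mg/L.

C_s ≈ 9.02 mg/L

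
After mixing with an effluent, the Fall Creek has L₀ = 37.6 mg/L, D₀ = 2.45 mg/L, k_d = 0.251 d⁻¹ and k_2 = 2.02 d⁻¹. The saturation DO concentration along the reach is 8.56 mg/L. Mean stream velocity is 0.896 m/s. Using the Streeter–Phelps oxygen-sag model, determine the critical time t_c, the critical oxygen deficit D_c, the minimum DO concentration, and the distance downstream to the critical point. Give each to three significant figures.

t_c ≈ 0.831 d; D_c ≈ 3.79 mg/L; min DO ≈ 4.77 mg/L; x_c ≈ 64.4 km

With k_2/k_d = 8.048 and 1 − D₀(k_2−k_d)/(k_d L₀) = 0.5408,
t_c = ln(8.048 × 0.5408) / (2.02 − 0.251) = ln(4.352) / 1.769 = 1.471/1.769 = 0.8313 d.
D_c = (k_d/k_2) L₀ e^(−k_d t_c) = (0.251/2.02) × 37.6 × e^(−0.251×0.8313) = 0.1243 × 37.6 × 0.8117 = 3.792 mg/L.
Minimum DO = C_s − D_c = 8.56 − 3.792 = 4.768 mg/L.
x_c = v t_c = 0.896 m/s × 0.8313 d × 86400 s/d = 64360 m ≈ 64.4 km.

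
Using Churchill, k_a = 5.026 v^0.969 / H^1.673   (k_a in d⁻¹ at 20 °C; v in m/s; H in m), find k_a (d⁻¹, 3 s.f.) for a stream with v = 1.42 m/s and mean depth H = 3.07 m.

k_a = 5.026 × 1.42^0.969 / 3.07^1.673 = 5.026 × 1.405 / 6.531 = 1.081 d⁻¹.

k_a ≈ 1.08 d⁻¹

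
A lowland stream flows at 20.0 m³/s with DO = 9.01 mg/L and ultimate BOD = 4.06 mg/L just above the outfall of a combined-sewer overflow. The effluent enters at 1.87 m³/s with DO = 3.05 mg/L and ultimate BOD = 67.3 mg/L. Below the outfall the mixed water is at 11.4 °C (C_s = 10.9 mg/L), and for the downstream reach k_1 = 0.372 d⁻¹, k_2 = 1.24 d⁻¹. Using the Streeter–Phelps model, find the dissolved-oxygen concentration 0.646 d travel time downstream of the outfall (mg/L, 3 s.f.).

DO ≈ 8.45 mg/L

Mixed DO = (20.0×9.01 + 1.87×3.05)/(20.0+1.87) = 185.9/21.87 = 8.500 mg/L.
Mixed L₀ = (20.0×4.06 + 1.87×67.3)/(21.87) = 207.1/21.87 = 9.467 mg/L.
Initial deficit D₀ = C_s − DO₀ = 10.9 − 8.500 = 2.400 mg/L.
D(0.646) = [0.372×9.467/(1.24−0.372)](e^(−0.372×0.646) − e^(−1.24×0.646)) + 2.400 e^(−1.24×0.646)
= 4.057 × (0.7864 − 0.4489) + 2.400 × 0.4489 = 2.447 mg/L.
DO = 10.9 − 2.447 = 8.453 mg/L.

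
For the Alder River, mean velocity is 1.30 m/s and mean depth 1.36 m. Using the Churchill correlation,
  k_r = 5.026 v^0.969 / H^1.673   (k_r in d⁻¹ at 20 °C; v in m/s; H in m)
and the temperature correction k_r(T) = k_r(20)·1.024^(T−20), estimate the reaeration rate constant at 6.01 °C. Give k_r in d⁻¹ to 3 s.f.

k_r(20) = 5.026 × 1.30^0.969 / 1.36^1.673 = 5.026 × 1.289 / 1.673 = 3.875 d⁻¹.
k_r(6.01) = 3.875 × 1.024^(6.01−20) = 3.875 × 0.7176 = 2.781 d⁻¹.

k_r ≈ 2.78 d⁻¹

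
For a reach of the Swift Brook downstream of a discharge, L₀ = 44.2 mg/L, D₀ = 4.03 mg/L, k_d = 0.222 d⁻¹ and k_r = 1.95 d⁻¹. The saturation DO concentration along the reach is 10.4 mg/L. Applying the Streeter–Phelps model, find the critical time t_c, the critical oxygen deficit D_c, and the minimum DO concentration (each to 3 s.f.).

t_c ≈ 0.542 d; D_c ≈ 4.46 mg/L; min DO ≈ 5.94 mg/L

At the critical point dD/dt = 0, so k_d L₀ e^(−k_d t) = k_r D. Substituting D(t) from the Streeter–Phelps equation and solving for t gives
t_c = ln[(k_r/k_d)(1 − D₀(k_r−k_d)/(k_d L₀))] / (k_r−k_d).
Here k_r−k_d = 1.728 d⁻¹ and 1 − D₀(k_r−k_d)/(k_d L₀) = 1 − 4.03×1.728/(0.222×44.2) = 0.2903, so
t_c = ln(8.784 × 0.2903) / 1.728 = 0.9361 / 1.728 = 0.5417 d.
L(t_c) = L₀ e^(−k_d t_c) = 44.2 × 0.8867 = 39.19 mg/L, and at the critical point k_r D_c = k_d L, so D_c = (0.222/1.95) × 39.19 = 4.462 mg/L.
Minimum DO = C_s − D_c = 10.4 − 4.462 = 5.938 mg/L.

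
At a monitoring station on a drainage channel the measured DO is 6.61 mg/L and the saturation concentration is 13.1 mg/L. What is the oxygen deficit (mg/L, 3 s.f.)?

D = C_s − C = 13.1 − 6.61 = 6.49 mg/L.

D ≈ 6.49 mg/L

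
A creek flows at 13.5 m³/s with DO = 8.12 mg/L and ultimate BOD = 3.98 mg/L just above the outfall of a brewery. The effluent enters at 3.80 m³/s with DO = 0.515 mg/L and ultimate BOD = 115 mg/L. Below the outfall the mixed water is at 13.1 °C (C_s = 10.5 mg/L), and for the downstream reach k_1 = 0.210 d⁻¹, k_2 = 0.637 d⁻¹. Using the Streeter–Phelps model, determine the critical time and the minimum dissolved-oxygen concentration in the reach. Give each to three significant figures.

Mixed DO = (13.5×8.12 + 3.80×0.515)/(13.5+3.80) = 111.6/17.30 = 6.450 mg/L.
Mixed L₀ = (13.5×3.98 + 3.80×115)/(17.30) = 490.7/17.30 = 28.37 mg/L.
Initial deficit D₀ = C_s − DO₀ = 10.5 − 6.450 = 4.050 mg/L.
t_c = (1/0.4270) ln[(0.637/0.210)(1 − 4.050×0.4270/(0.210×28.37))] = 2.342 × ln(2.153) = 1.796 d.
D_c = (0.210/0.637) × 28.37 × e^(−0.210×1.796) = 0.3297 × 28.37 × 0.6859 = 6.414 mg/L.
Minimum DO = 10.5 − 6.414 = 4.086 mg/L.

t_c ≈ 1.80 d; minimum DO ≈ 4.09 mg/L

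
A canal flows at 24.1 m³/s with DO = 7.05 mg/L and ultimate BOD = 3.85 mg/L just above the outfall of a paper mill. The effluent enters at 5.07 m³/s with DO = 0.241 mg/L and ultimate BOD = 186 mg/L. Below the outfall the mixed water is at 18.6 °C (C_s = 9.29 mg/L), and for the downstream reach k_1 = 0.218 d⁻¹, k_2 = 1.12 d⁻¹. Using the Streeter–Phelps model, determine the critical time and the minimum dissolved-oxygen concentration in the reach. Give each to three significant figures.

Mixed DO = (24.1×7.05 + 5.07×0.241)/(24.1+5.07) = 171.1/29.17 = 5.867 mg/L.
Mixed L₀ = (24.1×3.85 + 5.07×186)/(29.17) = 1036/29.17 = 35.51 mg/L.
Initial deficit D₀ = C_s − DO₀ = 9.29 − 5.867 = 3.423 mg/L.
t_c = (1/0.9020) ln[(1.12/0.218)(1 − 3.423×0.9020/(0.218×35.51))] = 1.109 × ln(3.088) = 1.250 d.
D_c = (0.218/1.12) × 35.51 × e^(−0.218×1.250) = 0.1946 × 35.51 × 0.7615 = 5.263 mg/L.
Minimum DO = 9.29 − 5.263 = 4.027 mg/L.

t_c ≈ 1.25 d; minimum DO ≈ 4.03 mg/L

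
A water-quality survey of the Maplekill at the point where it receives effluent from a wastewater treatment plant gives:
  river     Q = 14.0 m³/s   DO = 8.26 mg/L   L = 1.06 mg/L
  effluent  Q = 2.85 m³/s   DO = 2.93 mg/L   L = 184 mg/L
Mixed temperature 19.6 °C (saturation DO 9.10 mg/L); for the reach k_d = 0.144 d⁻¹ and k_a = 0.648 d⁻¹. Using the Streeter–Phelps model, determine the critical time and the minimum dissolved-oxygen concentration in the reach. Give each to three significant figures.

t_c ≈ 2.57 d; minimum DO ≈ 4.18 mg/L

Mixed DO = (14.0×8.26 + 2.85×2.93)/(14.0+2.85) = 124.0/16.85 = 7.358 mg/L.
Mixed L₀ = (14.0×1.06 + 2.85×184)/(16.85) = 539.2/16.85 = 32.00 mg/L.
Initial deficit D₀ = C_s − DO₀ = 9.10 − 7.358 = 1.742 mg/L.
t_c = (1/0.5040) ln[(0.648/0.144)(1 − 1.742×0.5040/(0.144×32.00))] = 1.984 × ln(3.643) = 2.565 d.
D_c = (0.144/0.648) × 32.00 × e^(−0.144×2.565) = 0.2222 × 32.00 × 0.6912 = 4.915 mg/L.
Minimum DO = 9.10 − 4.915 = 4.185 mg/L.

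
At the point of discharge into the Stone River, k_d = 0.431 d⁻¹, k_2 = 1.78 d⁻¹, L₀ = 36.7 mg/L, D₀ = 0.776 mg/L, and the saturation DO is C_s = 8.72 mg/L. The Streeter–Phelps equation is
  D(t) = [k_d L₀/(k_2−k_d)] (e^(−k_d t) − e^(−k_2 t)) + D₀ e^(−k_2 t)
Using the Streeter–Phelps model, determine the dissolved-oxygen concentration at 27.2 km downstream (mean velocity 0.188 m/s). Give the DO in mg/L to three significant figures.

Travel time t = x/v = 27.2 km / (0.188 m/s) = 27200 m / 0.188 m/s = 144700 s = 1.675 d.
k_d L₀/(k_2−k_d) = 0.431×36.7/(1.78−0.431) = 15.82/1.349 = 11.73 mg/L.
e^(−k_d t) = e^(−0.431×1.675) = 0.4859; e^(−k_2 t) = e^(−1.78×1.675) = 0.05076.
D = 11.73 × (0.4859 − 0.05076) + 0.776 × 0.05076 = 5.102 + 0.03939 = 5.142 mg/L.
DO = C_s − D = 8.72 − 5.142 = 3.578 mg/L.

DO ≈ 3.58 mg/L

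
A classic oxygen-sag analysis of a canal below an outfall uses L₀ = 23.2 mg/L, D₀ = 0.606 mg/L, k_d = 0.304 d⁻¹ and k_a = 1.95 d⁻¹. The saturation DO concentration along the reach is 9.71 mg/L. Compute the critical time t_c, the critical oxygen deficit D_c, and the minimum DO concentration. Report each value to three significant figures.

With k_a/k_d = 6.414 and 1 − D₀(k_a−k_d)/(k_d L₀) = 0.8586,
t_c = ln(6.414 × 0.8586) / (1.95 − 0.304) = ln(5.507) / 1.646 = 1.706/1.646 = 1.036 d.
L(t_c) = L₀ e^(−k_d t_c) = 23.2 × 0.7297 = 16.93 mg/L, and at the critical point k_a D_c = k_d L, so D_c = (0.304/1.95) × 16.93 = 2.639 mg/L.
Minimum DO = C_s − D_c = 9.71 − 2.639 = 7.071 mg/L.

t_c ≈ 1.04 d; D_c ≈ 2.64 mg/L; min DO ≈ 7.07 mg/L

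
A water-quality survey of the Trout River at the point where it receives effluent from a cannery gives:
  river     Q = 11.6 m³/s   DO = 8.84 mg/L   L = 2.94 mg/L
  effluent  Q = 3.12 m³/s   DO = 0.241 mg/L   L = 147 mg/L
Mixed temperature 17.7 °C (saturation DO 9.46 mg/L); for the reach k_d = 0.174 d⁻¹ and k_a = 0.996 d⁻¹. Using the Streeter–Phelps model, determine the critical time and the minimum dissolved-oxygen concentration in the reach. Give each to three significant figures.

t_c ≈ 1.61 d; minimum DO ≈ 5.04 mg/L

Mixed DO = (11.6×8.84 + 3.12×0.241)/(11.6+3.12) = 103.3/14.72 = 7.017 mg/L.
Mixed L₀ = (11.6×2.94 + 3.12×147)/(14.72) = 492.7/14.72 = 33.47 mg/L.
Initial deficit D₀ = C_s − DO₀ = 9.46 − 7.017 = 2.443 mg/L.
t_c = (1/0.8220) ln[(0.996/0.174)(1 − 2.443×0.8220/(0.174×33.47))] = 1.217 × ln(3.751) = 1.608 d.
D_c = (0.174/0.996) × 33.47 × e^(−0.174×1.608) = 0.1747 × 33.47 × 0.7559 = 4.420 mg/L.
Minimum DO = 9.46 − 4.420 = 5.040 mg/L.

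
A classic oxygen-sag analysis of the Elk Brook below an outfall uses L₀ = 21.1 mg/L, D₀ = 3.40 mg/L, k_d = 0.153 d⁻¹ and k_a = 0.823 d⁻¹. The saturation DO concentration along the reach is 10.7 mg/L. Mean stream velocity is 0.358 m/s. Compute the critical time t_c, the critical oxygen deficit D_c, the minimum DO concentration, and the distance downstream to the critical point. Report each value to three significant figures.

t_c ≈ 0.686 d; D_c ≈ 3.53 mg/L; min DO ≈ 7.17 mg/L; x_c ≈ 21.2 km

At the critical point dD/dt = 0, so k_d L₀ e^(−k_d t) = k_a D. Substituting D(t) from the Streeter–Phelps equation and solving for t gives
t_c = ln[(k_a/k_d)(1 − D₀(k_a−k_d)/(k_d L₀))] / (k_a−k_d).
Here k_a−k_d = 0.6700 d⁻¹ and 1 − D₀(k_a−k_d)/(k_d L₀) = 1 − 3.40×0.6700/(0.153×21.1) = 0.2944, so
t_c = ln(5.379 × 0.2944) / 0.6700 = 0.4596 / 0.6700 = 0.6859 d.
D_c = (k_d/k_a) L₀ e^(−k_d t_c) = (0.153/0.823) × 21.1 × e^(−0.153×0.6859) = 0.1859 × 21.1 × 0.9004 = 3.532 mg/L.
Minimum DO = C_s − D_c = 10.7 − 3.532 = 7.168 mg/L.
x_c = v t_c = 0.358 m/s × 0.6859 d × 86400 s/d = 21220 m ≈ 21.2 km.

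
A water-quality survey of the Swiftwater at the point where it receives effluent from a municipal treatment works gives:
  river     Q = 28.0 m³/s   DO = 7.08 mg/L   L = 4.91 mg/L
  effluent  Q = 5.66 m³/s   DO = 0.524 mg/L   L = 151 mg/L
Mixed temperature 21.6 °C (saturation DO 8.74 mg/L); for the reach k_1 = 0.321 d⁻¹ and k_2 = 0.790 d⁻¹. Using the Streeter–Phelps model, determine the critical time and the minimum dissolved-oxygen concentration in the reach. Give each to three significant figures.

t_c ≈ 1.61 d; minimum DO ≈ 1.59 mg/L

Mixed DO = (28.0×7.08 + 5.66×0.524)/(28.0+5.66) = 201.2/33.66 = 5.978 mg/L.
Mixed L₀ = (28.0×4.91 + 5.66×151)/(33.66) = 992.1/33.66 = 29.48 mg/L.
Initial deficit D₀ = C_s − DO₀ = 8.74 − 5.978 = 2.762 mg/L.
t_c = (1/0.4690) ln[(0.790/0.321)(1 − 2.762×0.4690/(0.321×29.48))] = 2.132 × ln(2.124) = 1.606 d.
D_c = (0.321/0.790) × 29.48 × e^(−0.321×1.606) = 0.4063 × 29.48 × 0.5971 = 7.152 mg/L.
Minimum DO = 8.74 − 7.152 = 1.588 mg/L.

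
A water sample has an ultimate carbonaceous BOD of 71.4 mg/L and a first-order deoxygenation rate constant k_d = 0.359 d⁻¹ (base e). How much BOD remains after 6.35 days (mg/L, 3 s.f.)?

L ≈ 7.31 mg/L

L_t = L₀ e^(−k_d t) = 71.4 × e^(−0.359×6.35) = 71.4 × 0.1023 = 7.306 mg/L.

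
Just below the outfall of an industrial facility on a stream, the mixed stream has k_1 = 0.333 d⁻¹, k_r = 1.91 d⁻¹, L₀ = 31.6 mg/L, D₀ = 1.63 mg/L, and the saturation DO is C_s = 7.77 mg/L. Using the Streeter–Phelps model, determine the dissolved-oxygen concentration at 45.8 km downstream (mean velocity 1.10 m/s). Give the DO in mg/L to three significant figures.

DO ≈ 4.10 mg/L

Travel time t = x/v = 45.8 km / (1.10 m/s) = 45800 m / 1.10 m/s = 41640 s = 0.4819 d.
k_1 L₀/(k_r−k_1) = 0.333×31.6/(1.91−0.333) = 10.52/1.577 = 6.673 mg/L.
e^(−k_1 t) = e^(−0.333×0.4819) = 0.8517; e^(−k_r t) = e^(−1.91×0.4819) = 0.3983.
D = 6.673 × (0.8517 − 0.3983) + 1.63 × 0.3983 = 3.025 + 0.6493 = 3.675 mg/L.
DO = C_s − D = 7.77 − 3.675 = 4.095 mg/L.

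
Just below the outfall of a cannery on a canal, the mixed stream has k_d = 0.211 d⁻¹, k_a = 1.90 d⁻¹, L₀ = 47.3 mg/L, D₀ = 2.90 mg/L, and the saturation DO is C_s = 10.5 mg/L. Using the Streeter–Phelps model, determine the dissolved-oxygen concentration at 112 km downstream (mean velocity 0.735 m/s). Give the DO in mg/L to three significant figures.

Travel time t = x/v = 112 km / (0.735 m/s) = 112000 m / 0.735 m/s = 152400 s = 1.764 d.
k_d L₀/(k_a−k_d) = 0.211×47.3/(1.90−0.211) = 9.980/1.689 = 5.909 mg/L.
e^(−k_d t) = e^(−0.211×1.764) = 0.6893; e^(−k_a t) = e^(−1.90×1.764) = 0.03505.
D = 5.909 × (0.6893 − 0.03505) + 2.90 × 0.03505 = 3.866 + 0.1016 = 3.967 mg/L.
DO = C_s − D = 10.5 − 3.967 = 6.533 mg/L.

DO ≈ 6.53 mg/L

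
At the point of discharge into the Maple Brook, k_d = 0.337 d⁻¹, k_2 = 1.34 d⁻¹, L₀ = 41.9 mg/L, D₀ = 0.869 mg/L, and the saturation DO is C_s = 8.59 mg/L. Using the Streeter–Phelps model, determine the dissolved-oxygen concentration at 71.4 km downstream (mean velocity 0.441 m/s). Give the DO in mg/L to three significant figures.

Travel time t = x/v = 71.4 km / (0.441 m/s) = 71400 m / 0.441 m/s = 161900 s = 1.874 d.
k_d L₀/(k_2−k_d) = 0.337×41.9/(1.34−0.337) = 14.12/1.003 = 14.08 mg/L.
e^(−k_d t) = e^(−0.337×1.874) = 0.5318; e^(−k_2 t) = e^(−1.34×1.874) = 0.08119.
D = 14.08 × (0.5318 − 0.08119) + 0.869 × 0.08119 = 6.344 + 0.07055 = 6.414 mg/L.
DO = C_s − D = 8.59 − 6.414 = 2.176 mg/L.

DO ≈ 2.18 mg/L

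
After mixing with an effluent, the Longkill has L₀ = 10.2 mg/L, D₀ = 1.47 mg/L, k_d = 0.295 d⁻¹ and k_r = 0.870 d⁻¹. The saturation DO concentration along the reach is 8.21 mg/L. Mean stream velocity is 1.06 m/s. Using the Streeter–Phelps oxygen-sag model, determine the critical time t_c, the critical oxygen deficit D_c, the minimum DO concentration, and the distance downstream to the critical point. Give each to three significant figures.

t_c ≈ 1.31 d; D_c ≈ 2.35 mg/L; min DO ≈ 5.86 mg/L; x_c ≈ 120 km

At the critical point dD/dt = 0, so k_d L₀ e^(−k_d t) = k_r D. Substituting D(t) from the Streeter–Phelps equation and solving for t gives
t_c = ln[(k_r/k_d)(1 − D₀(k_r−k_d)/(k_d L₀))] / (k_r−k_d).
Here k_r−k_d = 0.5750 d⁻¹ and 1 − D₀(k_r−k_d)/(k_d L₀) = 1 − 1.47×0.5750/(0.295×10.2) = 0.7191, so
t_c = ln(2.949 × 0.7191) / 0.5750 = 0.7518 / 0.5750 = 1.307 d.
D_c = (k_d/k_r) L₀ e^(−k_d t_c) = (0.295/0.870) × 10.2 × e^(−0.295×1.307) = 0.3391 × 10.2 × 0.6800 = 2.352 mg/L.
Minimum DO = C_s − D_c = 8.21 − 2.352 = 5.858 mg/L.
x_c = v t_c = 1.06 m/s × 1.307 d × 86400 s/d = 119700 m ≈ 120 km.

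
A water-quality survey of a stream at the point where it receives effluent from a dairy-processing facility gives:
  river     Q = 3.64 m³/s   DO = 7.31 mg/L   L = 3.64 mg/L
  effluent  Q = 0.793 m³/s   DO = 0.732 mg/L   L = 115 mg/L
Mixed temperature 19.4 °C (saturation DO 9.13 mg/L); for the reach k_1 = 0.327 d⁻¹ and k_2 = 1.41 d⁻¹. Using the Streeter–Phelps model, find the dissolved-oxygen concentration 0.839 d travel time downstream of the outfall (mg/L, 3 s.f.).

Mixed DO = (3.64×7.31 + 0.793×0.732)/(3.64+0.793) = 27.19/4.433 = 6.133 mg/L.
Mixed L₀ = (3.64×3.64 + 0.793×115)/(4.433) = 104.4/4.433 = 23.56 mg/L.
Initial deficit D₀ = C_s − DO₀ = 9.13 − 6.133 = 2.997 mg/L.
D(0.839) = [0.327×23.56/(1.41−0.327)](e^(−0.327×0.839) − e^(−1.41×0.839)) + 2.997 e^(−1.41×0.839)
= 7.114 × (0.7601 − 0.3064) + 2.997 × 0.3064 = 4.146 mg/L.
DO = 9.13 − 4.146 = 4.984 mg/L.

DO ≈ 4.98 mg/L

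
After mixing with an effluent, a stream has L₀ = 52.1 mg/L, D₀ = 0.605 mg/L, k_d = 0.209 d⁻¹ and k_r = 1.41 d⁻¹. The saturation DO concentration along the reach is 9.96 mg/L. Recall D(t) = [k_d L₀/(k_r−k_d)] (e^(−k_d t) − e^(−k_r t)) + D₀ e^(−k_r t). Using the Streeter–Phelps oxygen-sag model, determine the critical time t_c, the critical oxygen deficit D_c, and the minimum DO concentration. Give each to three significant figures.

t_c = [1/(k_r−k_d)] ln[(k_r/k_d)(1 − D₀(k_r−k_d)/(k_d L₀))]
= [1/(1.41−0.209)] ln[(1.41/0.209)(1 − 0.605×1.201/(0.209×52.1))]
= (1/1.201) ln[6.746 × 0.9333] = 0.8326 × ln(6.296) = 0.8326 × 1.840 = 1.532 d.
D_c = (k_d/k_r) L₀ e^(−k_d t_c) = (0.209/1.41) × 52.1 × e^(−0.209×1.532) = 0.1482 × 52.1 × 0.7260 = 5.607 mg/L.
Minimum DO = C_s − D_c = 9.96 − 5.607 = 4.353 mg/L.

t_c ≈ 1.53 d; D_c ≈ 5.61 mg/L; min DO ≈ 4.35 mg/L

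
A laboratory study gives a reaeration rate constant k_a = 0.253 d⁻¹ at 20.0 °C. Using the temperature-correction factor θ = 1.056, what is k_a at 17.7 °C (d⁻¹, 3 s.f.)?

k_a(T₂) = k_a(T₁) · θ^(T₂−T₁) = 0.253 × 1.056^(17.7−20.0)
= 0.253 × 1.056^-2.30 = 0.253 × 0.8822 = 0.2232 d⁻¹.

k_a ≈ 0.223 d⁻¹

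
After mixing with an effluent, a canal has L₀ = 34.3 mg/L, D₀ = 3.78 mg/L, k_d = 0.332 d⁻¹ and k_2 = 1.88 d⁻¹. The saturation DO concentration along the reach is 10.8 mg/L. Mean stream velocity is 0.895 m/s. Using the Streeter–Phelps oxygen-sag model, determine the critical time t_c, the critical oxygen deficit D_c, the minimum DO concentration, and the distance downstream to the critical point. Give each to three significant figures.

At the critical point dD/dt = 0, so k_d L₀ e^(−k_d t) = k_2 D. Substituting D(t) from the Streeter–Phelps equation and solving for t gives
t_c = ln[(k_2/k_d)(1 − D₀(k_2−k_d)/(k_d L₀))] / (k_2−k_d).
Here k_2−k_d = 1.548 d⁻¹ and 1 − D₀(k_2−k_d)/(k_d L₀) = 1 − 3.78×1.548/(0.332×34.3) = 0.4862, so
t_c = ln(5.663 × 0.4862) / 1.548 = 1.013 / 1.548 = 0.6542 d.
L(t_c) = L₀ e^(−k_d t_c) = 34.3 × 0.8048 = 27.60 mg/L, and at the critical point k_2 D_c = k_d L, so D_c = (0.332/1.88) × 27.60 = 4.875 mg/L.
Minimum DO = C_s − D_c = 10.8 − 4.875 = 5.925 mg/L.
x_c = v t_c = 0.895 m/s × 0.6542 d × 86400 s/d = 50590 m ≈ 50.6 km.

t_c ≈ 0.654 d; D_c ≈ 4.87 mg/L; min DO ≈ 5.93 mg/L; x_c ≈ 50.6 km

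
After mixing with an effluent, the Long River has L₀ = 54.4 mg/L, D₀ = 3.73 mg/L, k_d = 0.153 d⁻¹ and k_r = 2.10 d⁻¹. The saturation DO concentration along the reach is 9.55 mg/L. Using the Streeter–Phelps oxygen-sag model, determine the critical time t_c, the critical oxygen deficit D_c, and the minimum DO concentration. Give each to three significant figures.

t_c ≈ 0.287 d; D_c ≈ 3.79 mg/L; min DO ≈ 5.76 mg/L

At the critical point dD/dt = 0, so k_d L₀ e^(−k_d t) = k_r D. Substituting D(t) from the Streeter–Phelps equation and solving for t gives
t_c = ln[(k_r/k_d)(1 − D₀(k_r−k_d)/(k_d L₀))] / (k_r−k_d).
Here k_r−k_d = 1.947 d⁻¹ and 1 − D₀(k_r−k_d)/(k_d L₀) = 1 − 3.73×1.947/(0.153×54.4) = 0.1275, so
t_c = ln(13.73 × 0.1275) / 1.947 = 0.5593 / 1.947 = 0.2873 d.
D_c = (k_d/k_r) L₀ e^(−k_d t_c) = (0.153/2.10) × 54.4 × e^(−0.153×0.2873) = 0.07286 × 54.4 × 0.9570 = 3.793 mg/L.
Minimum DO = C_s − D_c = 9.55 − 3.793 = 5.757 mg/L.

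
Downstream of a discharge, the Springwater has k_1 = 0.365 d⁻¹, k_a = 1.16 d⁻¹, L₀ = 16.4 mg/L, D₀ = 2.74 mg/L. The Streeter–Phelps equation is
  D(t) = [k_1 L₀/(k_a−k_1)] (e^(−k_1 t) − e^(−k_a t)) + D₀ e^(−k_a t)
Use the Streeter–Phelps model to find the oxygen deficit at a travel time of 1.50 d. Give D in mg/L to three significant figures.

k_1 L₀/(k_a−k_1) = 0.365×16.4/(1.16−0.365) = 5.986/0.7950 = 7.530 mg/L.
e^(−k_1 t) = e^(−0.365×1.500) = 0.5784; e^(−k_a t) = e^(−1.16×1.500) = 0.1755.
D = 7.530 × (0.5784 − 0.1755) + 2.74 × 0.1755 = 3.033 + 0.4809 = 3.514 mg/L.

D ≈ 3.51 mg/L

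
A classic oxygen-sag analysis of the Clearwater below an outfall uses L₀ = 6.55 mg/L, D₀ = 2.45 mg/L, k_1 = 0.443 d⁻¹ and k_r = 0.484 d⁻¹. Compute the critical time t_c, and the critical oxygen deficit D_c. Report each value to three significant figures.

t_c ≈ 1.30 d; D_c ≈ 3.37 mg/L

t_c = [1/(k_r−k_1)] ln[(k_r/k_1)(1 − D₀(k_r−k_1)/(k_1 L₀))]
= [1/(0.484−0.443)] ln[(0.484/0.443)(1 − 2.45×0.04100/(0.443×6.55))]
= (1/0.04100) ln[1.093 × 0.9654] = 24.39 × ln(1.055) = 24.39 × 0.05328 = 1.300 d.
D_c = (k_1/k_r) L₀ e^(−k_1 t_c) = (0.443/0.484) × 6.55 × e^(−0.443×1.300) = 0.9153 × 6.55 × 0.5623 = 3.371 mg/L.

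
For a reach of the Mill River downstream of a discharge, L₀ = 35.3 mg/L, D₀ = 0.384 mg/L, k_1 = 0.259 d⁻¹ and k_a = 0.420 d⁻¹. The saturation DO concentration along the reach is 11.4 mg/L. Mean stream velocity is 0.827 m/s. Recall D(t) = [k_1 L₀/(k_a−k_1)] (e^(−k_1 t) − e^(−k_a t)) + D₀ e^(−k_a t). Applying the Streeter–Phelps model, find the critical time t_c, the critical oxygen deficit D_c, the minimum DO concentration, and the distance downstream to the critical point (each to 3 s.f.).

With k_a/k_1 = 1.622 and 1 − D₀(k_a−k_1)/(k_1 L₀) = 0.9932,
t_c = ln(1.622 × 0.9932) / (0.420 − 0.259) = ln(1.611) / 0.1610 = 0.4766/0.1610 = 2.961 d.
D_c = (k_1/k_a) L₀ e^(−k_1 t_c) = (0.259/0.420) × 35.3 × e^(−0.259×2.961) = 0.6167 × 35.3 × 0.4645 = 10.11 mg/L.
Minimum DO = C_s − D_c = 11.4 − 10.11 = 1.288 mg/L.
x_c = v t_c = 0.827 m/s × 2.961 d × 86400 s/d = 211500 m ≈ 212 km.

t_c ≈ 2.96 d; D_c ≈ 10.1 mg/L; min DO ≈ 1.29 mg/L; x_c ≈ 212 km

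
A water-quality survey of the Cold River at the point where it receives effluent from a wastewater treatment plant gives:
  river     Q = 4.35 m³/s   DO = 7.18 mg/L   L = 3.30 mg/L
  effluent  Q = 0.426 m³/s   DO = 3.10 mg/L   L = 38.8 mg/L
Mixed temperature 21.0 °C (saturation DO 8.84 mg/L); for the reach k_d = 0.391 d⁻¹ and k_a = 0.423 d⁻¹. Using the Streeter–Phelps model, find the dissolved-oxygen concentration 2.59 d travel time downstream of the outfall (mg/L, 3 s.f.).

DO ≈ 5.88 mg/L

Mixed DO = (4.35×7.18 + 0.426×3.10)/(4.35+0.426) = 32.55/4.776 = 6.816 mg/L.
Mixed L₀ = (4.35×3.30 + 0.426×38.8)/(4.776) = 30.88/4.776 = 6.466 mg/L.
Initial deficit D₀ = C_s − DO₀ = 8.84 − 6.816 = 2.024 mg/L.
D(2.59) = [0.391×6.466/(0.423−0.391)](e^(−0.391×2.59) − e^(−0.423×2.59)) + 2.024 e^(−0.423×2.59)
= 79.01 × (0.3632 − 0.3343) + 2.024 × 0.3343 = 2.959 mg/L.
DO = 8.84 − 2.959 = 5.881 mg/L.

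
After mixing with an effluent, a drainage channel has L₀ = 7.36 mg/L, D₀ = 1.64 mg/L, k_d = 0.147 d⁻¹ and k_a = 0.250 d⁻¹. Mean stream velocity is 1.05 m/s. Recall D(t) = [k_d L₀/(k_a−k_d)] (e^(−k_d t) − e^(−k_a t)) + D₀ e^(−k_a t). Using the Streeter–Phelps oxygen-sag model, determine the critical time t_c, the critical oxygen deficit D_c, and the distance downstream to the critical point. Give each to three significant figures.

t_c ≈ 3.51 d; D_c ≈ 2.58 mg/L; x_c ≈ 318 km

At the critical point dD/dt = 0, so k_d L₀ e^(−k_d t) = k_a D. Substituting D(t) from the Streeter–Phelps equation and solving for t gives
t_c = ln[(k_a/k_d)(1 − D₀(k_a−k_d)/(k_d L₀))] / (k_a−k_d).
Here k_a−k_d = 0.1030 d⁻¹ and 1 − D₀(k_a−k_d)/(k_d L₀) = 1 − 1.64×0.1030/(0.147×7.36) = 0.8439, so
t_c = ln(1.701 × 0.8439) / 0.1030 = 0.3613 / 0.1030 = 3.507 d.
D_c = (k_d/k_a) L₀ e^(−k_d t_c) = (0.147/0.250) × 7.36 × e^(−0.147×3.507) = 0.5880 × 7.36 × 0.5971 = 2.584 mg/L.
x_c = v t_c = 1.05 m/s × 3.507 d × 86400 s/d = 318200 m ≈ 318 km.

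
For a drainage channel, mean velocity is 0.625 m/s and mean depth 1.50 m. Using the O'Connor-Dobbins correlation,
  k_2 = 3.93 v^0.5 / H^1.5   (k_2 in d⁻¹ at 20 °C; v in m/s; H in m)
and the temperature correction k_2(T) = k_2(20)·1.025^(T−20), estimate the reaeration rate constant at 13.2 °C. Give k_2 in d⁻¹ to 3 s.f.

k_2 ≈ 1.43 d⁻¹

k_2(20) = 3.93 × 0.625^0.5 / 1.50^1.5 = 3.93 × 0.7906 / 1.837 = 1.691 d⁻¹.
k_2(13.2) = 1.691 × 1.025^(13.2−20) = 1.691 × 0.8454 = 1.430 d⁻¹.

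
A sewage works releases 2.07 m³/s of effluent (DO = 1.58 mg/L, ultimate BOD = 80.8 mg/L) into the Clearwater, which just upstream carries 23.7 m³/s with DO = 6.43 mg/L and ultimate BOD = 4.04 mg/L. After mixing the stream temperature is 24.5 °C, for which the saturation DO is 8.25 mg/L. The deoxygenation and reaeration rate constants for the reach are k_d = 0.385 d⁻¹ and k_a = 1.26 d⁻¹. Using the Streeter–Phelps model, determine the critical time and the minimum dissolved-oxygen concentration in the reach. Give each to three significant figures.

Mixed DO = (23.7×6.43 + 2.07×1.58)/(23.7+2.07) = 155.7/25.77 = 6.040 mg/L.
Mixed L₀ = (23.7×4.04 + 2.07×80.8)/(25.77) = 263.0/25.77 = 10.21 mg/L.
Initial deficit D₀ = C_s − DO₀ = 8.25 − 6.040 = 2.210 mg/L.
t_c = (1/0.8750) ln[(1.26/0.385)(1 − 2.210×0.8750/(0.385×10.21))] = 1.143 × ln(1.662) = 0.5809 d.
D_c = (0.385/1.26) × 10.21 × e^(−0.385×0.5809) = 0.3056 × 10.21 × 0.7996 = 2.494 mg/L.
Minimum DO = 8.25 − 2.494 = 5.756 mg/L.

t_c ≈ 0.581 d; minimum DO ≈ 5.76 mg/L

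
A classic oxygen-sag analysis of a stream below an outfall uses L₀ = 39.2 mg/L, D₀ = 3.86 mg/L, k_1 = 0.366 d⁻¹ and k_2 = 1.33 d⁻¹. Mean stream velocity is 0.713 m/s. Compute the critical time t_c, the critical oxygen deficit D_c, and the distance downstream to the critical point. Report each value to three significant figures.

t_c ≈ 1.03 d; D_c ≈ 7.41 mg/L; x_c ≈ 63.3 km

At the critical point dD/dt = 0, so k_1 L₀ e^(−k_1 t) = k_2 D. Substituting D(t) from the Streeter–Phelps equation and solving for t gives
t_c = ln[(k_2/k_1)(1 − D₀(k_2−k_1)/(k_1 L₀))] / (k_2−k_1).
Here k_2−k_1 = 0.9640 d⁻¹ and 1 − D₀(k_2−k_1)/(k_1 L₀) = 1 − 3.86×0.9640/(0.366×39.2) = 0.7406, so
t_c = ln(3.634 × 0.7406) / 0.9640 = 0.9901 / 0.9640 = 1.027 d.
D_c = (k_1/k_2) L₀ e^(−k_1 t_c) = (0.366/1.33) × 39.2 × e^(−0.366×1.027) = 0.2752 × 39.2 × 0.6867 = 7.407 mg/L.
x_c = v t_c = 0.713 m/s × 1.027 d × 86400 s/d = 63270 m ≈ 63.3 km.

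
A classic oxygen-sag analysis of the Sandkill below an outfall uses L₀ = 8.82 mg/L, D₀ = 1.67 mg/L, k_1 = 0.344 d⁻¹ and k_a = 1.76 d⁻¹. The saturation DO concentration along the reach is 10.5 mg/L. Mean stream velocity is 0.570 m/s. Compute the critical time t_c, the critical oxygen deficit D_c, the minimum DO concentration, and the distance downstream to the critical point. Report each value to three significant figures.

t_c ≈ 0.0855 d; D_c ≈ 1.67 mg/L; min DO ≈ 8.83 mg/L; x_c ≈ 4.21 km

With k_a/k_1 = 5.116 and 1 − D₀(k_a−k_1)/(k_1 L₀) = 0.2206,
t_c = ln(5.116 × 0.2206) / (1.76 − 0.344) = ln(1.129) / 1.416 = 0.1211/1.416 = 0.08551 d.
D_c = (k_1/k_a) L₀ e^(−k_1 t_c) = (0.344/1.76) × 8.82 × e^(−0.344×0.08551) = 0.1955 × 8.82 × 0.9710 = 1.674 mg/L.
Minimum DO = C_s − D_c = 10.5 − 1.674 = 8.826 mg/L.
x_c = v t_c = 0.570 m/s × 0.08551 d × 86400 s/d = 4211 m ≈ 4.21 km.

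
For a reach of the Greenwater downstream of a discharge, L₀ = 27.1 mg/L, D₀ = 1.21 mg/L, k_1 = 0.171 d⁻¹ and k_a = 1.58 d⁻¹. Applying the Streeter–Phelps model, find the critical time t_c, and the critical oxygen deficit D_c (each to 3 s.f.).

At the critical point dD/dt = 0, so k_1 L₀ e^(−k_1 t) = k_a D. Substituting D(t) from the Streeter–Phelps equation and solving for t gives
t_c = ln[(k_a/k_1)(1 − D₀(k_a−k_1)/(k_1 L₀))] / (k_a−k_1).
Here k_a−k_1 = 1.409 d⁻¹ and 1 − D₀(k_a−k_1)/(k_1 L₀) = 1 − 1.21×1.409/(0.171×27.1) = 0.6321, so
t_c = ln(9.240 × 0.6321) / 1.409 = 1.765 / 1.409 = 1.253 d.
D_c = (k_1/k_a) L₀ e^(−k_1 t_c) = (0.171/1.58) × 27.1 × e^(−0.171×1.253) = 0.1082 × 27.1 × 0.8072 = 2.368 mg/L.

t_c ≈ 1.25 d; D_c ≈ 2.37 mg/L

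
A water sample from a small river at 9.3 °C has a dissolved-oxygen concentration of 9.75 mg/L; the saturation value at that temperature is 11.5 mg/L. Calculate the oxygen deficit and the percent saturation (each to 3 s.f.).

D = C_s − C = 11.5 − 9.75 = 1.75 mg/L.
% saturation = 9.75/11.5 × 100 = 84.8 %.

D ≈ 1.75 mg/L; 84.8 % saturation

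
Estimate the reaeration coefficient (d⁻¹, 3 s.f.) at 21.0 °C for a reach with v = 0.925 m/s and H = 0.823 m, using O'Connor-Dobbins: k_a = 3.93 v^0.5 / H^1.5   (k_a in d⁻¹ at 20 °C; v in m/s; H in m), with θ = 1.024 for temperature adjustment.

k_a ≈ 5.18 d⁻¹

k_a(20) = 3.93 × 0.925^0.5 / 0.823^1.5 = 3.93 × 0.9618 / 0.7466 = 5.062 d⁻¹.
k_a(21.0) = 5.062 × 1.024^(21.0−20) = 5.062 × 1.024 = 5.184 d⁻¹.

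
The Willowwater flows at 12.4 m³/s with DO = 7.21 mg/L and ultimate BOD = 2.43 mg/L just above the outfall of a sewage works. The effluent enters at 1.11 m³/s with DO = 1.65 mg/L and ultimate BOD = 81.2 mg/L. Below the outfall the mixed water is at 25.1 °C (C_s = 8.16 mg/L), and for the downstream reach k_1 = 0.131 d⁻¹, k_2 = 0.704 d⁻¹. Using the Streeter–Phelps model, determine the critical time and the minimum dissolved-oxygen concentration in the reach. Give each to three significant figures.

Mixed DO = (12.4×7.21 + 1.11×1.65)/(12.4+1.11) = 91.24/13.51 = 6.753 mg/L.
Mixed L₀ = (12.4×2.43 + 1.11×81.2)/(13.51) = 120.3/13.51 = 8.902 mg/L.
Initial deficit D₀ = C_s − DO₀ = 8.16 − 6.753 = 1.407 mg/L.
t_c = (1/0.5730) ln[(0.704/0.131)(1 − 1.407×0.5730/(0.131×8.902))] = 1.745 × ln(1.659) = 0.8836 d.
D_c = (0.131/0.704) × 8.902 × e^(−0.131×0.8836) = 0.1861 × 8.902 × 0.8907 = 1.475 mg/L.
Minimum DO = 8.16 − 1.475 = 6.685 mg/L.

t_c ≈ 0.884 d; minimum DO ≈ 6.68 mg/L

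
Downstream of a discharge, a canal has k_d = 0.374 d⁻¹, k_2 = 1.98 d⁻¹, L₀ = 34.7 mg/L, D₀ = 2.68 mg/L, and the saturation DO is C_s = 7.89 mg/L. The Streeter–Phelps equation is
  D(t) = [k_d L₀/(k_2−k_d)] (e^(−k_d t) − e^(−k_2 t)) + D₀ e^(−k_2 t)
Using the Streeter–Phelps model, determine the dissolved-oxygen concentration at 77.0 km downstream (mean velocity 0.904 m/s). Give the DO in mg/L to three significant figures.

Travel time t = x/v = 77.0 km / (0.904 m/s) = 77000 m / 0.904 m/s = 85180 s = 0.9858 d.
k_d L₀/(k_2−k_d) = 0.374×34.7/(1.98−0.374) = 12.98/1.606 = 8.081 mg/L.
e^(−k_d t) = e^(−0.374×0.9858) = 0.6916; e^(−k_2 t) = e^(−1.98×0.9858) = 0.1420.
D = 8.081 × (0.6916 − 0.1420) + 2.68 × 0.1420 = 4.442 + 0.3805 = 4.822 mg/L.
DO = C_s − D = 7.89 − 4.822 = 3.068 mg/L.

DO ≈ 3.07 mg/L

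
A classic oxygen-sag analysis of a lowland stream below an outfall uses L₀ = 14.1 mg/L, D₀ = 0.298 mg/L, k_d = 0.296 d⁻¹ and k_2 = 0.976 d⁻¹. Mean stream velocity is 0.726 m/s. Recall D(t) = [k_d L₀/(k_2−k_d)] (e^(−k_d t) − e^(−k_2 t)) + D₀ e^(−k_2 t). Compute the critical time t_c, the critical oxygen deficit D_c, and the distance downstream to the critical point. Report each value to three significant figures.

With k_2/k_d = 3.297 and 1 − D₀(k_2−k_d)/(k_d L₀) = 0.9514,
t_c = ln(3.297 × 0.9514) / (0.976 − 0.296) = ln(3.137) / 0.6800 = 1.143/0.6800 = 1.681 d.
L(t_c) = L₀ e^(−k_d t_c) = 14.1 × 0.6079 = 8.572 mg/L, and at the critical point k_2 D_c = k_d L, so D_c = (0.296/0.976) × 8.572 = 2.600 mg/L.
x_c = v t_c = 0.726 m/s × 1.681 d × 86400 s/d = 105500 m ≈ 105 km.

t_c ≈ 1.68 d; D_c ≈ 2.60 mg/L; x_c ≈ 105 km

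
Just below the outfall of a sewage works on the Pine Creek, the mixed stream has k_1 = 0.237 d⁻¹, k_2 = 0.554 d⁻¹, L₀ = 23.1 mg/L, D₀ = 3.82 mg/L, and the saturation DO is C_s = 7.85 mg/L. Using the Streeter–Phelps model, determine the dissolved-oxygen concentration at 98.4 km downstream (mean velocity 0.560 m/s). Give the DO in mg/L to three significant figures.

Travel time t = x/v = 98.4 km / (0.560 m/s) = 98400 m / 0.560 m/s = 175700 s = 2.034 d.
k_1 L₀/(k_2−k_1) = 0.237×23.1/(0.554−0.237) = 5.475/0.3170 = 17.27 mg/L.
e^(−k_1 t) = e^(−0.237×2.034) = 0.6176; e^(−k_2 t) = e^(−0.554×2.034) = 0.3241.
D = 17.27 × (0.6176 − 0.3241) + 3.82 × 0.3241 = 5.068 + 1.238 = 6.306 mg/L.
DO = C_s − D = 7.85 − 6.306 = 1.544 mg/L.

DO ≈ 1.54 mg/L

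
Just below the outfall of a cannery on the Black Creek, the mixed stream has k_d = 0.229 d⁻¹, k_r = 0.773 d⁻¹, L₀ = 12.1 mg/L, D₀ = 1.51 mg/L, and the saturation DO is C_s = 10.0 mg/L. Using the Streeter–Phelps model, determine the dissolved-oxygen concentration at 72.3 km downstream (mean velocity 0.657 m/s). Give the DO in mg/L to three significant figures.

Travel time t = x/v = 72.3 km / (0.657 m/s) = 72300 m / 0.657 m/s = 110000 s = 1.274 d.
k_d L₀/(k_r−k_d) = 0.229×12.1/(0.773−0.229) = 2.771/0.5440 = 5.094 mg/L.
e^(−k_d t) = e^(−0.229×1.274) = 0.7470; e^(−k_r t) = e^(−0.773×1.274) = 0.3736.
D = 5.094 × (0.7470 − 0.3736) + 1.51 × 0.3736 = 1.902 + 0.5641 = 2.466 mg/L.
DO = C_s − D = 10.0 − 2.466 = 7.534 mg/L.

DO ≈ 7.53 mg/L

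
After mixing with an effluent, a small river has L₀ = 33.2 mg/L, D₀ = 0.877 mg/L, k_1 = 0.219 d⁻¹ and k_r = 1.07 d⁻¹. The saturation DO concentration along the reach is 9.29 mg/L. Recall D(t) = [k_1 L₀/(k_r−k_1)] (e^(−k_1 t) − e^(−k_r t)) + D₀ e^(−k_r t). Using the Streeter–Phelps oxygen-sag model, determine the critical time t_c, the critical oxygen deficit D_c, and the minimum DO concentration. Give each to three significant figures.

t_c ≈ 1.74 d; D_c ≈ 4.65 mg/L; min DO ≈ 4.64 mg/L

With k_r/k_1 = 4.886 and 1 − D₀(k_r−k_1)/(k_1 L₀) = 0.8974,
t_c = ln(4.886 × 0.8974) / (1.07 − 0.219) = ln(4.384) / 0.8510 = 1.478/0.8510 = 1.737 d.
L(t_c) = L₀ e^(−k_1 t_c) = 33.2 × 0.6836 = 22.70 mg/L, and at the critical point k_r D_c = k_1 L, so D_c = (0.219/1.07) × 22.70 = 4.645 mg/L.
Minimum DO = C_s − D_c = 9.29 − 4.645 = 4.645 mg/L.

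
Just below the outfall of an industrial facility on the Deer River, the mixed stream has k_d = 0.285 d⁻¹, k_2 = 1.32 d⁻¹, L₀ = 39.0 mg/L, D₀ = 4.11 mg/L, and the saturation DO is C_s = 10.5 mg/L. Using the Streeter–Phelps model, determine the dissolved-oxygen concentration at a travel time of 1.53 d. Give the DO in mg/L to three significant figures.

k_d L₀/(k_2−k_d) = 0.285×39.0/(1.32−0.285) = 11.11/1.035 = 10.74 mg/L.
e^(−k_d t) = e^(−0.285×1.530) = 0.6466; e^(−k_2 t) = e^(−1.32×1.530) = 0.1327.
D = 10.74 × (0.6466 − 0.1327) + 4.11 × 0.1327 = 5.519 + 0.5454 = 6.064 mg/L.
DO = C_s − D = 10.5 − 6.064 = 4.436 mg/L.

DO ≈ 4.44 mg/L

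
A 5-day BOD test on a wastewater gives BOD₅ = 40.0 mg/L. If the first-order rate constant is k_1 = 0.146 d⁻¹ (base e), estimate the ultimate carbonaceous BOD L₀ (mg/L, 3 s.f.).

L₀ ≈ 77.2 mg/L

BOD₅ = L₀(1 − e^(−5k_1)) ⇒ L₀ = BOD₅ / (1 − e^(−5×0.146))
= 40.0 / (1 − 0.4819) = 40.0 / 0.5181 = 77.21 mg/L.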